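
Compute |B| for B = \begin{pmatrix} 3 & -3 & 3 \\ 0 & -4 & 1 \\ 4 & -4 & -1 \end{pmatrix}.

det(B) = 60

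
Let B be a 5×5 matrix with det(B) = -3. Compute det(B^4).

det(B^4) = (det B)^4 = (-3)^4 = 81

The determinant is 81.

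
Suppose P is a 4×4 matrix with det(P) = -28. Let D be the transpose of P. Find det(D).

det(D) = -28

det(Pᵀ) = det(P).
det(D) = (1)·(-28) = -28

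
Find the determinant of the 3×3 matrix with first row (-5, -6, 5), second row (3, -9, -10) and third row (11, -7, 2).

Expand along row 1:
  + (-5) · |-9 -10; -7 2| = (-5)·(-18 − 70) = 440
  − (-6) · |3 -10; 11 2| = −(-6)·(6 − (-110)) = 696
  + 5 · |3 -9; 11 -7| = 5·(-21 − (-99)) = 390
Sum: (440) + (696) + (390) = 1526

1526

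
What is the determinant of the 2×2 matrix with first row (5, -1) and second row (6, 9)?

51

det = 5·9 − (-1)·6 = 45 − (-6) = 51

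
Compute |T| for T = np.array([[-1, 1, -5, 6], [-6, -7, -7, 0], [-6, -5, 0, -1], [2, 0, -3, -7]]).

Expand along row 2 (it has 1 zero):
  − (-6) · M_21   where M_21 = det([1 -5 6; -5 0 -1; 0 -3 -7]) = 262
  + (-7) · M_22   where M_22 = det([-1 -5 6; -6 0 -1; 2 -3 -7]) = 331
  − (-7) · M_23   where M_23 = det([-1 1 6; -6 -5 -1; 2 0 -7]) = -19
det = (-1)·(-6)·(262) + (+1)·(-7)·(331) + (-1)·(-7)·(-19) = -878

|T| = -878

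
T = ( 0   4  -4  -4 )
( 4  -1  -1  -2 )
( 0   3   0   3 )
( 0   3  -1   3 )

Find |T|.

Expand along column 1 (it has 3 zeros):
  − (4) · M_21   where M_21 = det([4 -4 -4; 3 0 3; 3 -1 3]) = 24
det = (-1)·(4)·(24) = -96

The determinant is -96.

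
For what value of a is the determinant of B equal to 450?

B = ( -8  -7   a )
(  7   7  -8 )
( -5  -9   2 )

Expanding along the column containing a, det(B) is linear in a: det(B) = (-28)·a + (282).
Set (-28)·a + (282) = 450  ⇒  (-28)·a = 168  ⇒  a = -6.

a = -6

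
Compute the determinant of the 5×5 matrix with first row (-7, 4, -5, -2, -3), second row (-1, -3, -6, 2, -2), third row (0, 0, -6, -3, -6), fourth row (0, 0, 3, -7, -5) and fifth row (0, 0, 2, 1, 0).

The matrix is block upper-triangular with a 2×2 block and a 3×3 block on the diagonal, so its determinant equals the product of the determinants of the diagonal blocks.
det of the 2×2 block = 25
det of the 3×3 block = -102
det = (25)·(-102) = -2550

The determinant is -2550.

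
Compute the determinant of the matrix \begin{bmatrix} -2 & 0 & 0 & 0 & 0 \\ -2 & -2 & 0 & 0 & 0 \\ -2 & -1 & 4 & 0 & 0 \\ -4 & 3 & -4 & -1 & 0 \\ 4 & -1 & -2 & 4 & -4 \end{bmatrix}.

64

The matrix is lower triangular, so the determinant is the product of the diagonal entries:
det = (-2) · (-2) · (4) · (-1) · (-4) = 64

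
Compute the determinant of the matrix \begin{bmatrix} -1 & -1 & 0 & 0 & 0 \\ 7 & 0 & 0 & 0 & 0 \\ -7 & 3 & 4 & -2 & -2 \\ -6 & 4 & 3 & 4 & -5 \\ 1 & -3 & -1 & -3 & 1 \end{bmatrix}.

The matrix is block lower-triangular with a 2×2 block and a 3×3 block on the diagonal, so its determinant equals the product of the determinants of the diagonal blocks.
det of the 2×2 block = 7
det of the 3×3 block = -38
det = (7)·(-38) = -266

-266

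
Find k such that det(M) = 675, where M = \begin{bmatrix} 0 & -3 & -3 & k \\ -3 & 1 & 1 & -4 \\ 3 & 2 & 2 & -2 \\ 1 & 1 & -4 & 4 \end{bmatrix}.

-9

Expanding along the column containing k, det(M) is linear in k: det(M) = (-45)·k + (270).
Set (-45)·k + (270) = 675  ⇒  (-45)·k = 405  ⇒  k = -9.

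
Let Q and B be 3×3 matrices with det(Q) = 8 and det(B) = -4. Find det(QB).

det(QB) = det(Q)·det(B) = (8)·(-4) = -32

det(QB) = -32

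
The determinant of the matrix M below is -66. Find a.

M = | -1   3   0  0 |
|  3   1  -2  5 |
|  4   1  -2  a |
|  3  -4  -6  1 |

8

Expanding along the column containing a, det(M) is linear in a: det(M) = (-50)·a + (334).
Set (-50)·a + (334) = -66  ⇒  (-50)·a = -400  ⇒  a = 8.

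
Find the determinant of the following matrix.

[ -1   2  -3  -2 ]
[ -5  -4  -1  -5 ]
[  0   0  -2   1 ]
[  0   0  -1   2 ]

-42

The matrix is block upper-triangular with a 2×2 block and a 2×2 block on the diagonal, so its determinant equals the product of the determinants of the diagonal blocks.
det of the 2×2 block = 14
det of the 2×2 block = -3
det = (14)·(-3) = -42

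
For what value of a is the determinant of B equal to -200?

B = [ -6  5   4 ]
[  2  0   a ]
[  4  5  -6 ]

Expanding along the row containing a, det(B) is linear in a: det(B) = (50)·a + (100).
Set (50)·a + (100) = -200  ⇒  (50)·a = -300  ⇒  a = -6.

-6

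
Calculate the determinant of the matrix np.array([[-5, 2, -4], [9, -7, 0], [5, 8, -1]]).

-445

Expand along row 2:
  − 9 · |2 -4; 8 -1| = −9·(-2 − (-32)) = -270
  + (-7) · |-5 -4; 5 -1| = (-7)·(5 − (-20)) = -175
Sum: (-270) + (-175) = -445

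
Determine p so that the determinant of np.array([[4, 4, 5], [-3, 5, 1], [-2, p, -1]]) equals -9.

Expanding along the column containing p, det(A) is linear in p: det(A) = (-19)·p + (10).
Set (-19)·p + (10) = -9  ⇒  (-19)·p = -19  ⇒  p = 1.

p = 1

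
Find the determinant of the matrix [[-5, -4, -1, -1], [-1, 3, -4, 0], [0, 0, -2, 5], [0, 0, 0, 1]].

The matrix is block upper-triangular with a 2×2 block and a 2×2 block on the diagonal, so its determinant equals the product of the determinants of the diagonal blocks.
det of the 2×2 block = -19
det of the 2×2 block = -2
det = (-19)·(-2) = 38

The determinant is 38.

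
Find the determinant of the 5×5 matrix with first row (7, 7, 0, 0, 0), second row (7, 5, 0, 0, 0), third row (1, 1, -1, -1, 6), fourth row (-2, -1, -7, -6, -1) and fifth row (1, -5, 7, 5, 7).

The matrix is block lower-triangular with a 2×2 block and a 3×3 block on the diagonal, so its determinant equals the product of the determinants of the diagonal blocks.
det of the 2×2 block = -14
det of the 3×3 block = 37
det = (-14)·(37) = -518

-518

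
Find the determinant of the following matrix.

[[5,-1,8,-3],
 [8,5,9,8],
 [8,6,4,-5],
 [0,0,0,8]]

Expand along row 4 (it has 3 zeros):
  + (8) · M_44   where M_44 = det([5 -1 8; 8 5 9; 8 6 4]) = -146
det = (+1)·(8)·(-146) = -1168

The determinant is -1168.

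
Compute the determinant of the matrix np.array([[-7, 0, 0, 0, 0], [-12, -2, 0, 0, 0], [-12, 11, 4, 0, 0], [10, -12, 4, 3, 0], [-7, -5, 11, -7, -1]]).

The determinant is -168.

The matrix is lower triangular, so the determinant is the product of the diagonal entries:
det = (-7) · (-2) · (4) · (3) · (-1) = -168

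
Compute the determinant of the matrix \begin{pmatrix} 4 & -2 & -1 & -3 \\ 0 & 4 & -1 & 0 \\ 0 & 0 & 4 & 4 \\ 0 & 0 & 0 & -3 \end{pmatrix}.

The determinant is -192.

The matrix is upper triangular, so the determinant is the product of the diagonal entries:
det = (4) · (4) · (4) · (-3) = -192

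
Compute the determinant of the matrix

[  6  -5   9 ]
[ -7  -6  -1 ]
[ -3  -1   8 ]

-688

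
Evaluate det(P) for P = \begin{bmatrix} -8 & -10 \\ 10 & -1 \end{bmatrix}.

det(P) = (-8)·(-1) − (-10)·10 = 8 − (-100) = 108

108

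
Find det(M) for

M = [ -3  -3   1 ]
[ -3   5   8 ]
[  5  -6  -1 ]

Expand along row 1:
  + (-3) · |5 8; -6 -1| = (-3)·(-5 − (-48)) = -129
  − (-3) · |-3 8; 5 -1| = −(-3)·(3 − 40) = -111
  + 1 · |-3 5; 5 -6| = 1·(18 − 25) = -7
Sum: (-129) + (-111) + (-7) = -247

det(M) = -247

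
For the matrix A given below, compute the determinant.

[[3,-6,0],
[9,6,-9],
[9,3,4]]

det(A) = 855

Expand along column 3:
  − (-9) · |3 -6; 9 3| = −(-9)·(9 − (-54)) = 567
  + 4 · |3 -6; 9 6| = 4·(18 − (-54)) = 288
Sum: (567) + (288) = 855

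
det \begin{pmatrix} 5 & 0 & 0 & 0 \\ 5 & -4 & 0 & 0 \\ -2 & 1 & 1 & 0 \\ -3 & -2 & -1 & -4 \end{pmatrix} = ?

The matrix is lower triangular, so the determinant is the product of the diagonal entries:
det = (5) · (-4) · (1) · (-4) = 80

The determinant is 80.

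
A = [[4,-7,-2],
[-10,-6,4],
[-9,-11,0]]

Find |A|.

Expand along column 3:
  + (-2) · |-10 -6; -9 -11| = (-2)·(110 − 54) = -112
  − 4 · |4 -7; -9 -11| = −4·(-44 − 63) = 428
Sum: (-112) + (428) = 316

The determinant is 316.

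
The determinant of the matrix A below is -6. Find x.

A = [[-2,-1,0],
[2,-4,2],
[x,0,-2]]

Expanding along the row containing x, det(A) is linear in x: det(A) = (-2)·x + (-20).
Set (-2)·x + (-20) = -6  ⇒  (-2)·x = 14  ⇒  x = -7.

x = -7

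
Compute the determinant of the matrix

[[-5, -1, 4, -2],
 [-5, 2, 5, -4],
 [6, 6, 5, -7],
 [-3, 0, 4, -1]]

Expand along row 4 (it has 1 zero):
  − (-3) · M_41   where M_41 = det([-1 4 -2; 2 5 -4; 6 5 -7]) = 15
  − (4) · M_43   where M_43 = det([-5 -1 -2; -5 2 -4; 6 6 -7]) = 93
  + (-1) · M_44   where M_44 = det([-5 -1 4; -5 2 5; 6 6 5]) = -123
det = (-1)·(-3)·(15) + (-1)·(4)·(93) + (+1)·(-1)·(-123) = -204

The determinant is -204.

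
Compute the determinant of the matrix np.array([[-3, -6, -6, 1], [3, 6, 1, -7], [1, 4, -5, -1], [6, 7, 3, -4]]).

-844

Expand along row 1:
  + (-3) · M_11   where M_11 = det([6 1 -7; 4 -5 -1; 7 3 -4]) = -182
  − (-6) · M_12   where M_12 = det([3 1 -7; 1 -5 -1; 6 3 -4]) = -164
  + (-6) · M_13   where M_13 = det([3 6 -7; 1 4 -1; 6 7 -4]) = 80
  − (1) · M_14   where M_14 = det([3 6 1; 1 4 -5; 6 7 3]) = -74
det = (+1)·(-3)·(-182) + (-1)·(-6)·(-164) + (+1)·(-6)·(80) + (-1)·(1)·(-74) = -844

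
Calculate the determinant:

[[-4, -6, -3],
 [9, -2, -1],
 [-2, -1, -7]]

Expand along row 1:
  + (-4) · |-2 -1; -1 -7| = (-4)·(14 − 1) = -52
  − (-6) · |9 -1; -2 -7| = −(-6)·(-63 − 2) = -390
  + (-3) · |9 -2; -2 -1| = (-3)·(-9 − 4) = 39
Sum: (-52) + (-390) + (39) = -403

-403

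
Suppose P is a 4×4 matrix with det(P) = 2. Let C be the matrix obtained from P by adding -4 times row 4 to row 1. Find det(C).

Adding a multiple of one row to another leaves the determinant unchanged.
det(C) = (1)·(2) = 2

The determinant is 2.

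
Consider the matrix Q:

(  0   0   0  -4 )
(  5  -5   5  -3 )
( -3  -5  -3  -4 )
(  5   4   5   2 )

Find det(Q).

Expand along row 1 (it has 3 zeros):
  − (-4) · M_14   where M_14 = det([5 -5 5; -3 -5 -3; 5 4 5]) = 0
det = (-1)·(-4)·(0) = 0

0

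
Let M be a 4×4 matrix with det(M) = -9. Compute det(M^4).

6561

det(M^4) = (det M)^4 = (-9)^4 = 6561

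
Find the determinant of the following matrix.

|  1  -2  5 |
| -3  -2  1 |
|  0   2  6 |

Expand along column 1:
  + 1 · |-2 1; 2 6| = 1·(-12 − 2) = -14
  − (-3) · |-2 5; 2 6| = −(-3)·(-12 − 10) = -66
Sum: (-14) + (-66) = -80

-80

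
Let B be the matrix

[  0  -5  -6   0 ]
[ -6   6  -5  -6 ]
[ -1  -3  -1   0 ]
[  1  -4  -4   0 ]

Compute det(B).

Expand along column 4 (it has 3 zeros):
  + (-6) · M_24   where M_24 = det([0 -5 -6; -1 -3 -1; 1 -4 -4]) = -17
det = (+1)·(-6)·(-17) = 102

det(B) = 102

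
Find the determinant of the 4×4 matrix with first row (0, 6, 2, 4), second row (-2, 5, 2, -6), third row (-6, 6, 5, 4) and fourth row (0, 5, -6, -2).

Expand along column 1 (it has 2 zeros):
  − (-2) · M_21   where M_21 = det([6 2 4; 6 5 4; 5 -6 -2]) = -96
  + (-6) · M_31   where M_31 = det([6 2 4; 5 2 -6; 5 -6 -2]) = -440
det = (-1)·(-2)·(-96) + (+1)·(-6)·(-440) = 2448

The determinant is 2448.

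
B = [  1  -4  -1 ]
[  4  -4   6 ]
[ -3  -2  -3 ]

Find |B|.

68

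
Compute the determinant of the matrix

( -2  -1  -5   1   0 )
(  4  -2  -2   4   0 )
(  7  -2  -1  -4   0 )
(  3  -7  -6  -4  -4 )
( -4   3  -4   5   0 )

The determinant is -3192.

Expand along column 5 (it has 4 zeros):
  − (-4) · M_45   where M_45 = det([-2 -1 -5 1; 4 -2 -2 4; 7 -2 -1 -4; -4 3 -4 5]) = -798
det = (-1)·(-4)·(-798) = -3192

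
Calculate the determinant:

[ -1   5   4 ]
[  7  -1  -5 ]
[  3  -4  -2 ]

-87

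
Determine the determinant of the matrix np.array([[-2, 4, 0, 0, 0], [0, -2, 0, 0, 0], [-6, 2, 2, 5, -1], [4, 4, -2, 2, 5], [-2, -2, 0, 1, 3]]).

136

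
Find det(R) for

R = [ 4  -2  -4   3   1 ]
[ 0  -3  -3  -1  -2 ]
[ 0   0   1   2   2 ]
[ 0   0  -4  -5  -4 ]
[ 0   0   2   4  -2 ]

R is block upper-triangular with a 2×2 block and a 3×3 block on the diagonal, so its determinant equals the product of the determinants of the diagonal blocks.
det of the 2×2 block = -12
det of the 3×3 block = -18
det = (-12)·(-18) = 216

216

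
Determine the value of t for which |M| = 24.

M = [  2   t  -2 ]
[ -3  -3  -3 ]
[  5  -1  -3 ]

-2

Expanding along the row containing t, det(M) is linear in t: det(M) = (-24)·t + (-24).
Set (-24)·t + (-24) = 24  ⇒  (-24)·t = 48  ⇒  t = -2.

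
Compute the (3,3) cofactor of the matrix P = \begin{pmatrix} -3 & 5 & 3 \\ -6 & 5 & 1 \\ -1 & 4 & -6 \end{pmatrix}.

The cofactor is 15.

Delete row 3 and column 3; the remaining 2×2 submatrix is [-3 5; -6 5].
Its determinant is (-3)·5 − 5·(-6) = 15.
The cofactor carries sign (−1)^(3+3) = +1, so C_{3,3} = +(15) = 15.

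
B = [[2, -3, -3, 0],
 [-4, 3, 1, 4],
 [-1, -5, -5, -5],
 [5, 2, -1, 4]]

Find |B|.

|B| = 332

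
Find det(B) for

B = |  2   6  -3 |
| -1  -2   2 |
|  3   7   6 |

Expand along row 1:
  + 2 · |-2 2; 7 6| = 2·(-12 − 14) = -52
  − 6 · |-1 2; 3 6| = −6·(-6 − 6) = 72
  + (-3) · |-1 -2; 3 7| = (-3)·(-7 − (-6)) = 3
Sum: (-52) + (72) + (3) = 23

The determinant is 23.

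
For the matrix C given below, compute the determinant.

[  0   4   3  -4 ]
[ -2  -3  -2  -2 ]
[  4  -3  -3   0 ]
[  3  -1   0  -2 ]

Expand along row 1 (it has 1 zero):
  − (4) · M_12   where M_12 = det([-2 -2 -2; 4 -3 0; 3 0 -2]) = -46
  + (3) · M_13   where M_13 = det([-2 -3 -2; 4 -3 0; 3 -1 -2]) = -46
  − (-4) · M_14   where M_14 = det([-2 -3 -2; 4 -3 -3; 3 -1 0]) = 23
det = (-1)·(4)·(-46) + (+1)·(3)·(-46) + (-1)·(-4)·(23) = 138

138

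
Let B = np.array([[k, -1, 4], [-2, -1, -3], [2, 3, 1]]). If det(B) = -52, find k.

Expanding along the column containing k, det(B) is linear in k: det(B) = (8)·k + (-12).
Set (8)·k + (-12) = -52  ⇒  (8)·k = -40  ⇒  k = -5.

k = -5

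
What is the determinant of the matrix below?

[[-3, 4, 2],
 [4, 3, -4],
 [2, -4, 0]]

-28

Expand along column 3:
  + 2 · |4 3; 2 -4| = 2·(-16 − 6) = -44
  − (-4) · |-3 4; 2 -4| = −(-4)·(12 − 8) = 16
Sum: (-44) + (16) = -28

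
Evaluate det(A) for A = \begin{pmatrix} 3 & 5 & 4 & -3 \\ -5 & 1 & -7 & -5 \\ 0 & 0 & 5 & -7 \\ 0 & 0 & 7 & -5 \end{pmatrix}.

The determinant is 672.

A is block upper-triangular with a 2×2 block and a 2×2 block on the diagonal, so its determinant equals the product of the determinants of the diagonal blocks.
det of the 2×2 block = 28
det of the 2×2 block = 24
det = (28)·(24) = 672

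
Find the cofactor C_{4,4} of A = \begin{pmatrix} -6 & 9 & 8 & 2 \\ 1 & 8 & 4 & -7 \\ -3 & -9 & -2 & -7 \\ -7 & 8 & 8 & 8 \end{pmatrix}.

Delete row 4 and column 4; the remaining 3×3 submatrix is [-6 9 8; 1 8 4; -3 -9 -2].
Its determinant is -90.
The cofactor carries sign (−1)^(4+4) = +1, so C_{4,4} = +(-90) = -90.

-90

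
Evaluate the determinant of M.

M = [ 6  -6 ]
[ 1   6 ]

42

det(M) = 6·6 − (-6)·1 = 36 − (-6) = 42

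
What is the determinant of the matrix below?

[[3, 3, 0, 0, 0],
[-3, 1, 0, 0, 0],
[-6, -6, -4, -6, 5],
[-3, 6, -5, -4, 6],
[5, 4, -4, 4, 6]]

-288

The matrix is block lower-triangular with a 2×2 block and a 3×3 block on the diagonal, so its determinant equals the product of the determinants of the diagonal blocks.
det of the 2×2 block = 12
det of the 3×3 block = -24
det = (12)·(-24) = -288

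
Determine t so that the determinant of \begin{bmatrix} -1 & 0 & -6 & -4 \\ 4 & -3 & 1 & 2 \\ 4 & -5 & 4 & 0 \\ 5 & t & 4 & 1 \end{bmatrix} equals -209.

Expanding along the row containing t, det(B) is linear in t: det(B) = (-88)·t + (-473).
Set (-88)·t + (-473) = -209  ⇒  (-88)·t = 264  ⇒  t = -3.

t = -3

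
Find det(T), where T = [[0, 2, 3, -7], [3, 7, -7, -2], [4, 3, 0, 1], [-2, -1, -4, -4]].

725

Expand along row 1 (it has 1 zero):
  − (2) · M_12   where M_12 = det([3 -7 -2; 4 0 1; -2 -4 -4]) = -54
  + (3) · M_13   where M_13 = det([3 7 -2; 4 3 1; -2 -1 -4]) = 61
  − (-7) · M_14   where M_14 = det([3 7 -7; 4 3 0; -2 -1 -4]) = 62
det = (-1)·(2)·(-54) + (+1)·(3)·(61) + (-1)·(-7)·(62) = 725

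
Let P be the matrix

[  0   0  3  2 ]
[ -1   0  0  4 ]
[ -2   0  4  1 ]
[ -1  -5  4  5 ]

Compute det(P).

Expand along column 2 (it has 3 zeros):
  + (-5) · M_42   where M_42 = det([0 3 2; -1 0 4; -2 4 1]) = -29
det = (+1)·(-5)·(-29) = 145

145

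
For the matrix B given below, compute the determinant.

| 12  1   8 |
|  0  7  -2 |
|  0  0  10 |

|B| = 840

B is upper triangular, so det(B) is the product of the diagonal entries:
det = (12) · (7) · (10) = 840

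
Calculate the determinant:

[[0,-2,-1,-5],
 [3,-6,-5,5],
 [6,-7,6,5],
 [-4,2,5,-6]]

1409

Expand along row 1 (it has 1 zero):
  − (-2) · M_12   where M_12 = det([3 -5 5; 6 6 5; -4 5 -6]) = 7
  + (-1) · M_13   where M_13 = det([3 -6 5; 6 -7 5; -4 2 -6]) = -80
  − (-5) · M_14   where M_14 = det([3 -6 -5; 6 -7 6; -4 2 5]) = 263
det = (-1)·(-2)·(7) + (+1)·(-1)·(-80) + (-1)·(-5)·(263) = 1409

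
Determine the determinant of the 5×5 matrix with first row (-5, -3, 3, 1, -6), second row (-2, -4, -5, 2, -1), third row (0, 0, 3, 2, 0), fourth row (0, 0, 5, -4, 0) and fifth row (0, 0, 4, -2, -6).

1848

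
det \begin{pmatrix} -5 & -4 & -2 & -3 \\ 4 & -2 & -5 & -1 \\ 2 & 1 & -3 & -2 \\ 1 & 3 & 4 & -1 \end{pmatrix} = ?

299

Expand along row 1:
  + (-5) · M_11   where M_11 = det([-2 -5 -1; 1 -3 -2; 3 4 -1]) = -10
  − (-4) · M_12   where M_12 = det([4 -5 -1; 2 -3 -2; 1 4 -1]) = 33
  + (-2) · M_13   where M_13 = det([4 -2 -1; 2 1 -2; 1 3 -1]) = 15
  − (-3) · M_14   where M_14 = det([4 -2 -5; 2 1 -3; 1 3 4]) = 49
det = (+1)·(-5)·(-10) + (-1)·(-4)·(33) + (+1)·(-2)·(15) + (-1)·(-3)·(49) = 299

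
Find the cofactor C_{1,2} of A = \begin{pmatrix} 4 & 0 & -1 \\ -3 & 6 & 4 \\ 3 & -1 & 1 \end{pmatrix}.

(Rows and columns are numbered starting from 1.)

Delete row 1 and column 2; the remaining 2×2 submatrix is [-3 4; 3 1].
Its determinant is (-3)·1 − 4·3 = -15.
The cofactor carries sign (−1)^(1+2) = −1, so C_{1,2} = −(-15) = 15.

15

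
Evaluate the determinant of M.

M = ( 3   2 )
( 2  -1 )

det(M) = 3·(-1) − 2·2 = -3 − 4 = -7

The determinant is -7.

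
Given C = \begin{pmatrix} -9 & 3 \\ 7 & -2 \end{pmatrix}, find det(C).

det(C) = (-9)·(-2) − 3·7 = 18 − 21 = -3

The determinant is -3.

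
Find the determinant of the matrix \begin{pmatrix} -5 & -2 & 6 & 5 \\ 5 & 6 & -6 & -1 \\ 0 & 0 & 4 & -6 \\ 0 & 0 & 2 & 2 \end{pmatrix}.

The matrix is block upper-triangular with a 2×2 block and a 2×2 block on the diagonal, so its determinant equals the product of the determinants of the diagonal blocks.
det of the 2×2 block = -20
det of the 2×2 block = 20
det = (-20)·(20) = -400

-400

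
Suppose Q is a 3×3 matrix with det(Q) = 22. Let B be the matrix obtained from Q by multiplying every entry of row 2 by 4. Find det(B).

The determinant is 88.

Scaling one row by 4 multiplies the determinant by 4.
det(B) = (4)·(22) = 88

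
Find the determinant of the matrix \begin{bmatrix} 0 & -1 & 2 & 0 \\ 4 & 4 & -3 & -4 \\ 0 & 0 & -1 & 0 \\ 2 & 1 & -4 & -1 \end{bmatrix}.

-4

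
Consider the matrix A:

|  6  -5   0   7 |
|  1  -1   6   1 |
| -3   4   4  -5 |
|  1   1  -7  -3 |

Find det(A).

171

Expand along row 1 (it has 1 zero):
  + (6) · M_11   where M_11 = det([-1 6 1; 4 4 -5; 1 -7 -3]) = 57
  − (-5) · M_12   where M_12 = det([1 6 1; -3 4 -5; 1 -7 -3]) = -114
  − (7) · M_14   where M_14 = det([1 -1 6; -3 4 4; 1 1 -7]) = -57
det = (+1)·(6)·(57) + (-1)·(-5)·(-114) + (-1)·(7)·(-57) = 171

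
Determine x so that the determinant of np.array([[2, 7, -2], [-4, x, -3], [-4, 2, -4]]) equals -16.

x = 1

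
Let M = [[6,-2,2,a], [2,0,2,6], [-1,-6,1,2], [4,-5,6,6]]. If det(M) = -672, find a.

-6

Expanding along the column containing a, det(M) is linear in a: det(M) = (4)·a + (-648).
Set (4)·a + (-648) = -672  ⇒  (4)·a = -24  ⇒  a = -6.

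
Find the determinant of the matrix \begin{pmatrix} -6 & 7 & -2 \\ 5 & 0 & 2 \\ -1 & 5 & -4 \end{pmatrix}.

136

Expand along row 2:
  − 5 · |7 -2; 5 -4| = −5·(-28 − (-10)) = 90
  − 2 · |-6 7; -1 5| = −2·(-30 − (-7)) = 46
Sum: (90) + (46) = 136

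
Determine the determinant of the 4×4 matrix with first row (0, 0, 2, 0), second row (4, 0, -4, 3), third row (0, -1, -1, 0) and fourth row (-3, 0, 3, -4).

The determinant is 14.

Expand along row 1 (it has 3 zeros):
  + (2) · M_13   where M_13 = det([4 0 3; 0 -1 0; -3 0 -4]) = 7
det = (+1)·(2)·(7) = 14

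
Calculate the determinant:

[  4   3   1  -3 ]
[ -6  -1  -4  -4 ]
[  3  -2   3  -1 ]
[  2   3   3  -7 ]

The determinant is 474.

Expand along row 1:
  + (4) · M_11   where M_11 = det([-1 -4 -4; -2 3 -1; 3 3 -7]) = 146
  − (3) · M_12   where M_12 = det([-6 -4 -4; 3 3 -1; 2 3 -7]) = 20
  + (1) · M_13   where M_13 = det([-6 -1 -4; 3 -2 -1; 2 3 -7]) = -173
  − (-3) · M_14   where M_14 = det([-6 -1 -4; 3 -2 3; 2 3 3]) = 41
det = (+1)·(4)·(146) + (-1)·(3)·(20) + (+1)·(1)·(-173) + (-1)·(-3)·(41) = 474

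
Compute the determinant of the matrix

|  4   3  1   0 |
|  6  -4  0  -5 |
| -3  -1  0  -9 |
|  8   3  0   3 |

Expand along column 3 (it has 3 zeros):
  + (1) · M_13   where M_13 = det([6 -4 -5; -3 -1 -9; 8 3 3]) = 401
det = (+1)·(1)·(401) = 401

401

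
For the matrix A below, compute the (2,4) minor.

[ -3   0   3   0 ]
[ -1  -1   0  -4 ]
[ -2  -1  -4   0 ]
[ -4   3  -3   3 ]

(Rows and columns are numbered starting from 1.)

-75

Delete row 2 and column 4; the remaining 3×3 submatrix is [-3 0 3; -2 -1 -4; -4 3 -3].
Its determinant is -75.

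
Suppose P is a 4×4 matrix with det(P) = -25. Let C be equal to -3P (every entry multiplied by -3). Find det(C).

For a 4×4 matrix, det(-3P) = (-3)^4·det(P) = 81·det(P).
det(C) = (81)·(-25) = -2025

-2025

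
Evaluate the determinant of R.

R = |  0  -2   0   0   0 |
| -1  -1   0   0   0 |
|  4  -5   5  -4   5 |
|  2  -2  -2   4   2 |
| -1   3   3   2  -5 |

det(R) = 368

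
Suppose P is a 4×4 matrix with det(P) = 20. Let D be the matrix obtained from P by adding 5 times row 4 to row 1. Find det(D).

det(D) = 20

Adding a multiple of one row to another leaves the determinant unchanged.
det(D) = (1)·(20) = 20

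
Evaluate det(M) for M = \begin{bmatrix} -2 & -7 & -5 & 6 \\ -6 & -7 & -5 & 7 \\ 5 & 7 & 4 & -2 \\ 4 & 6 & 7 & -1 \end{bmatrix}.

The determinant is 493.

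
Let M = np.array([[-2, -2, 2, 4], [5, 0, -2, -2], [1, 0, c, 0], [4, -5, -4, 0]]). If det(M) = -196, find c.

c = 3

Expanding along the row containing c, det(M) is linear in c: det(M) = (-64)·c + (-4).
Set (-64)·c + (-4) = -196  ⇒  (-64)·c = -192  ⇒  c = 3.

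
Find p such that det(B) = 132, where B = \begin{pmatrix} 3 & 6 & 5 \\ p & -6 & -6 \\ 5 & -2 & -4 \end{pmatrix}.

Expanding along the row containing p, det(B) is linear in p: det(B) = (14)·p + (6).
Set (14)·p + (6) = 132  ⇒  (14)·p = 126  ⇒  p = 9.

9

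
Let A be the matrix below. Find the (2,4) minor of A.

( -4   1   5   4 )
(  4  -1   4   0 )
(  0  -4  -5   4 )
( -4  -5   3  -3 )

Delete row 2 and column 4; the remaining 3×3 submatrix is [-4 1 5; 0 -4 -5; -4 -5 3].
Its determinant is 88.

The minor is 88.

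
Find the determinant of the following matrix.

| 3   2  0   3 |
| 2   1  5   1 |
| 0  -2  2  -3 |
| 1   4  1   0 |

-155

Expand along row 1 (it has 1 zero):
  + (3) · M_11   where M_11 = det([1 5 1; -2 2 -3; 4 1 0]) = -67
  − (2) · M_12   where M_12 = det([2 5 1; 0 2 -3; 1 1 0]) = -11
  − (3) · M_14   where M_14 = det([2 1 5; 0 -2 2; 1 4 1]) = -8
det = (+1)·(3)·(-67) + (-1)·(2)·(-11) + (-1)·(3)·(-8) = -155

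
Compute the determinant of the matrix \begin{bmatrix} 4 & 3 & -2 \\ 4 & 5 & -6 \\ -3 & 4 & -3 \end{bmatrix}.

Expand along column 1:
  + 4 · |5 -6; 4 -3| = 4·(-15 − (-24)) = 36
  − 4 · |3 -2; 4 -3| = −4·(-9 − (-8)) = 4
  + (-3) · |3 -2; 5 -6| = (-3)·(-18 − (-10)) = 24
Sum: (36) + (4) + (24) = 64

The determinant is 64.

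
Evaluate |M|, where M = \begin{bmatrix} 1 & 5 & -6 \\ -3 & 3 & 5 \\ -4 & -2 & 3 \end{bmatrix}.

-144

Expand along row 1:
  + 1 · |3 5; -2 3| = 1·(9 − (-10)) = 19
  − 5 · |-3 5; -4 3| = −5·(-9 − (-20)) = -55
  + (-6) · |-3 3; -4 -2| = (-6)·(6 − (-12)) = -108
Sum: (19) + (-55) + (-108) = -144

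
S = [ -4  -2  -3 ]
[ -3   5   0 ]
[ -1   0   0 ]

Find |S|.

-15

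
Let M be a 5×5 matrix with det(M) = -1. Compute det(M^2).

det(M^2) = (det M)^2 = (-1)^2 = 1

The determinant is 1.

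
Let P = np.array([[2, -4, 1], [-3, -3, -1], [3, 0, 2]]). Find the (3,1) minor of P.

Delete row 3 and column 1; the remaining 2×2 submatrix is [-4 1; -3 -1].
Its determinant is (-4)·(-1) − 1·(-3) = 7.

7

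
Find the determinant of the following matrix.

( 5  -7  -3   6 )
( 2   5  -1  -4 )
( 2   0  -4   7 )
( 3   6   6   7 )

Expand along row 3 (it has 1 zero):
  + (2) · M_31   where M_31 = det([-7 -3 6; 5 -1 -4; 6 6 7]) = 274
  + (-4) · M_33   where M_33 = det([5 -7 6; 2 5 -4; 3 6 7]) = 459
  − (7) · M_34   where M_34 = det([5 -7 -3; 2 5 -1; 3 6 6]) = 294
det = (+1)·(2)·(274) + (+1)·(-4)·(459) + (-1)·(7)·(294) = -3346

-3346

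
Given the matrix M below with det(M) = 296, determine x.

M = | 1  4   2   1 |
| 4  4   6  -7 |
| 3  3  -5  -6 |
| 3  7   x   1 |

Expanding along the column containing x, det(M) is linear in x: det(M) = (-9)·x + (341).
Set (-9)·x + (341) = 296  ⇒  (-9)·x = -45  ⇒  x = 5.

5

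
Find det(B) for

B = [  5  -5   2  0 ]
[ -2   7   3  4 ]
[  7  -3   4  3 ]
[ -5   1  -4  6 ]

The determinant is -418.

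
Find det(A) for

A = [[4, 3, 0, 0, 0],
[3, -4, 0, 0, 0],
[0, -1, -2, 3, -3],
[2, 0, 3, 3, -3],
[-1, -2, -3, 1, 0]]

A is block lower-triangular with a 2×2 block and a 3×3 block on the diagonal, so its determinant equals the product of the determinants of the diagonal blocks.
det of the 2×2 block = -25
det of the 3×3 block = -15
det = (-25)·(-15) = 375

det(A) = 375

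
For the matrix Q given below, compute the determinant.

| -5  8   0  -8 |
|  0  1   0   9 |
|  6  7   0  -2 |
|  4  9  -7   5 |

5635

Expand along column 3 (it has 3 zeros):
  − (-7) · M_43   where M_43 = det([-5 8 -8; 0 1 9; 6 7 -2]) = 805
det = (-1)·(-7)·(805) = 5635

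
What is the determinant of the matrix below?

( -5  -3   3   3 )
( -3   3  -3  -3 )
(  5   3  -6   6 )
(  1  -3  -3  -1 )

Expand along row 1:
  + (-5) · M_11   where M_11 = det([3 -3 -3; 3 -6 6; -3 -3 -1]) = 198
  − (-3) · M_12   where M_12 = det([-3 -3 -3; 5 -6 6; 1 -3 -1]) = -78
  + (3) · M_13   where M_13 = det([-3 3 -3; 5 3 6; 1 -3 -1]) = 42
  − (3) · M_14   where M_14 = det([-3 3 -3; 5 3 -6; 1 -3 -3]) = 162
det = (+1)·(-5)·(198) + (-1)·(-3)·(-78) + (+1)·(3)·(42) + (-1)·(3)·(162) = -1584

-1584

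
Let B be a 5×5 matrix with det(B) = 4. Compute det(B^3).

64

det(B^3) = (det B)^3 = (4)^3 = 64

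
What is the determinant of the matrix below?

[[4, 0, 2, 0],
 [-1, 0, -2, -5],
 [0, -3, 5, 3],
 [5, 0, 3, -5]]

120

Expand along column 2 (it has 3 zeros):
  − (-3) · M_32   where M_32 = det([4 2 0; -1 -2 -5; 5 3 -5]) = 40
det = (-1)·(-3)·(40) = 120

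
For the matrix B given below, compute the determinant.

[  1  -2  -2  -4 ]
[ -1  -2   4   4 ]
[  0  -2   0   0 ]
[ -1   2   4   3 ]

-4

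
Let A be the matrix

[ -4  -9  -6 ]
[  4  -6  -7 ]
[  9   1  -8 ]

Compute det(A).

The determinant is -289.

Expand along row 1:
  + (-4) · |-6 -7; 1 -8| = (-4)·(48 − (-7)) = -220
  − (-9) · |4 -7; 9 -8| = −(-9)·(-32 − (-63)) = 279
  + (-6) · |4 -6; 9 1| = (-6)·(4 − (-54)) = -348
Sum: (-220) + (279) + (-348) = -289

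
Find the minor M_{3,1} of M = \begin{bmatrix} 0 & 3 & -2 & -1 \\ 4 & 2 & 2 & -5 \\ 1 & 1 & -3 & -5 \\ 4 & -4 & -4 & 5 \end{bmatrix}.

-50

Delete row 3 and column 1; the remaining 3×3 submatrix is [3 -2 -1; 2 2 -5; -4 -4 5].
Its determinant is -50.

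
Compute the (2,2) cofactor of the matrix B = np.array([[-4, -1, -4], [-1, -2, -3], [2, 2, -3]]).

Delete row 2 and column 2; the remaining 2×2 submatrix is [-4 -4; 2 -3].
Its determinant is (-4)·(-3) − (-4)·2 = 20.
The cofactor carries sign (−1)^(2+2) = +1, so C_{2,2} = +(20) = 20.

The cofactor is 20.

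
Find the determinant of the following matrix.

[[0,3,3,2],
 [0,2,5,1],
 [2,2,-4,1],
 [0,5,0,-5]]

Expand along column 1 (it has 3 zeros):
  + (2) · M_31   where M_31 = det([3 3 2; 2 5 1; 5 0 -5]) = -80
det = (+1)·(2)·(-80) = -160

-160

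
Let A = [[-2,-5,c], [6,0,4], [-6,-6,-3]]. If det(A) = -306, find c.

Expanding along the column containing c, det(A) is linear in c: det(A) = (-36)·c + (-18).
Set (-36)·c + (-18) = -306  ⇒  (-36)·c = -288  ⇒  c = 8.

8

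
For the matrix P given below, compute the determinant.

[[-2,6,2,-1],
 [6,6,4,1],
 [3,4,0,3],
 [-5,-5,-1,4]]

850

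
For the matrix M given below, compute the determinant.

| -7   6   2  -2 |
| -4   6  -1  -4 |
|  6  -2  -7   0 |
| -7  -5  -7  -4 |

Expand along row 3 (it has 1 zero):
  + (6) · M_31   where M_31 = det([6 2 -2; 6 -1 -4; -5 -7 -4]) = 38
  − (-2) · M_32   where M_32 = det([-7 2 -2; -4 -1 -4; -7 -7 -4]) = 150
  + (-7) · M_33   where M_33 = det([-7 6 -2; -4 6 -4; -7 -5 -4]) = 256
det = (+1)·(6)·(38) + (-1)·(-2)·(150) + (+1)·(-7)·(256) = -1264

det(M) = -1264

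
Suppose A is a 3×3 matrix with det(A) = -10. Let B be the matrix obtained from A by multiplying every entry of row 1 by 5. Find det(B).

-50

Scaling one row by 5 multiplies the determinant by 5.
det(B) = (5)·(-10) = -50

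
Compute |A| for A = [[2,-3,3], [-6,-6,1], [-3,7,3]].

det(A) = -275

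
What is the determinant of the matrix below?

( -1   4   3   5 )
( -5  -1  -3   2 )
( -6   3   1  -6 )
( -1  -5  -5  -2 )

Expand along row 1:
  + (-1) · M_11   where M_11 = det([-1 -3 2; 3 1 -6; -5 -5 -2]) = -96
  − (4) · M_12   where M_12 = det([-5 -3 2; -6 1 -6; -1 -5 -2]) = 240
  + (3) · M_13   where M_13 = det([-5 -1 2; -6 3 -6; -1 -5 -2]) = 252
  − (5) · M_14   where M_14 = det([-5 -1 -3; -6 3 1; -1 -5 -5]) = -18
det = (+1)·(-1)·(-96) + (-1)·(4)·(240) + (+1)·(3)·(252) + (-1)·(5)·(-18) = -18

-18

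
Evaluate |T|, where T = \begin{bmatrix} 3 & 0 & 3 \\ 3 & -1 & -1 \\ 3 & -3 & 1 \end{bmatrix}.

|T| = -30

Expand along column 2:
  + (-1) · |3 3; 3 1| = (-1)·(3 − 9) = 6
  − (-3) · |3 3; 3 -1| = −(-3)·(-3 − 9) = -36
Sum: (6) + (-36) = -30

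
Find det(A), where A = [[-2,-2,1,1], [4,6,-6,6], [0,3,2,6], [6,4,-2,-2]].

|A| = -216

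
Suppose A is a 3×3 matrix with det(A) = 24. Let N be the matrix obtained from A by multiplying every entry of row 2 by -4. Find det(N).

det(N) = -96

Scaling one row by -4 multiplies the determinant by -4.
det(N) = (-4)·(24) = -96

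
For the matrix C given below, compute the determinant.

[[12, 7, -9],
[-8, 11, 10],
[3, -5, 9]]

The determinant is 2439.

Expand along column 1:
  + 12 · |11 10; -5 9| = 12·(99 − (-50)) = 1788
  − (-8) · |7 -9; -5 9| = −(-8)·(63 − 45) = 144
  + 3 · |7 -9; 11 10| = 3·(70 − (-99)) = 507
Sum: (1788) + (144) + (507) = 2439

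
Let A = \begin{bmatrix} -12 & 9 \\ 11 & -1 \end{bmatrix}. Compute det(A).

det(A) = (-12)·(-1) − 9·11 = 12 − 99 = -87

|A| = -87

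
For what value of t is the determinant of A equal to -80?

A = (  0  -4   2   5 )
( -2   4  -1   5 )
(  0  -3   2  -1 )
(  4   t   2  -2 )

Expanding along the column containing t, det(A) is linear in t: det(A) = (-24)·t + (-224).
Set (-24)·t + (-224) = -80  ⇒  (-24)·t = 144  ⇒  t = -6.

t = -6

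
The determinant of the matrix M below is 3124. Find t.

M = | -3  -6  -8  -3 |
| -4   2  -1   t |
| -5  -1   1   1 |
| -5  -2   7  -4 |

t = -9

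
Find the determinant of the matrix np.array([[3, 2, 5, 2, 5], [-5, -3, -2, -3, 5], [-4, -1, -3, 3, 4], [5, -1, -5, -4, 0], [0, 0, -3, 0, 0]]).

Expand along row 5 (it has 4 zeros):
  + (-3) · M_53   where M_53 = det([3 2 2 5; -5 -3 -3 5; -4 -1 3 4; 5 -1 -4 0]) = 492
det = (+1)·(-3)·(492) = -1476

-1476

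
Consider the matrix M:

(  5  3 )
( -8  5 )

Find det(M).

det(M) = 5·5 − 3·(-8) = 25 − (-24) = 49

|M| = 49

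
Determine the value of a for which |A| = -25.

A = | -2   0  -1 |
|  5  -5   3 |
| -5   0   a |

-5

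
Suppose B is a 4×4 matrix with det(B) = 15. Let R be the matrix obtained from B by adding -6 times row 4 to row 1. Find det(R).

Adding a multiple of one row to another leaves the determinant unchanged.
det(R) = (1)·(15) = 15

15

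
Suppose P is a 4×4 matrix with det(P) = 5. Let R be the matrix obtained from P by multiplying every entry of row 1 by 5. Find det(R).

Scaling one row by 5 multiplies the determinant by 5.
det(R) = (5)·(5) = 25

|R| = 25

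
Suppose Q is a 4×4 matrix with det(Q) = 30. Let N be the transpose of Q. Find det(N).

30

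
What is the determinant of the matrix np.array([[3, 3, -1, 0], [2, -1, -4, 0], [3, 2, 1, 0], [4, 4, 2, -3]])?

The determinant is 84.

Expand along column 4 (it has 3 zeros):
  + (-3) · M_44   where M_44 = det([3 3 -1; 2 -1 -4; 3 2 1]) = -28
det = (+1)·(-3)·(-28) = 84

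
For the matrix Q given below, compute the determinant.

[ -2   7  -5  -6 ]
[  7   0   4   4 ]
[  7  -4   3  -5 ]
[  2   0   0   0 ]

480

Expand along row 4 (it has 3 zeros):
  − (2) · M_41   where M_41 = det([7 -5 -6; 0 4 4; -4 3 -5]) = -240
det = (-1)·(2)·(-240) = 480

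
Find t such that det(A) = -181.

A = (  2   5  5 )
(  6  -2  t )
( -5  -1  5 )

-3

Expanding along the column containing t, det(A) is linear in t: det(A) = (-23)·t + (-250).
Set (-23)·t + (-250) = -181  ⇒  (-23)·t = 69  ⇒  t = -3.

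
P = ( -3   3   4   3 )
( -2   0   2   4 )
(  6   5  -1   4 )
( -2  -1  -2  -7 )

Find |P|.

Expand along row 2 (it has 1 zero):
  − (-2) · M_21   where M_21 = det([3 4 3; 5 -1 4; -1 -2 -7]) = 136
  − (2) · M_23   where M_23 = det([-3 3 3; 6 5 4; -2 -1 -7]) = 207
  + (4) · M_24   where M_24 = det([-3 3 4; 6 5 -1; -2 -1 -2]) = 91
det = (-1)·(-2)·(136) + (-1)·(2)·(207) + (+1)·(4)·(91) = 222

222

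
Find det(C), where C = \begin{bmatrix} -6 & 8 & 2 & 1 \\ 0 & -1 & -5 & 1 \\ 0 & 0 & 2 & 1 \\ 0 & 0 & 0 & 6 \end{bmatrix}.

72

C is upper triangular, so det(C) is the product of the diagonal entries:
det = (-6) · (-1) · (2) · (6) = 72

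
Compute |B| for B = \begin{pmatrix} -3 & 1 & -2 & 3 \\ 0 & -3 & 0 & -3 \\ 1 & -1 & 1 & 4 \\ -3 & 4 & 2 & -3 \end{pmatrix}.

-231

Expand along row 2 (it has 2 zeros):
  + (-3) · M_22   where M_22 = det([-3 -2 3; 1 1 4; -3 2 -3]) = 66
  + (-3) · M_24   where M_24 = det([-3 1 -2; 1 -1 1; -3 4 2]) = 11
det = (+1)·(-3)·(66) + (+1)·(-3)·(11) = -231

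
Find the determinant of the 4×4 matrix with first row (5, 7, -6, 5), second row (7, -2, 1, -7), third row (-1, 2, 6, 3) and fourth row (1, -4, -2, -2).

Expand along row 1:
  + (5) · M_11   where M_11 = det([-2 1 -7; 2 6 3; -4 -2 -2]) = -136
  − (7) · M_12   where M_12 = det([7 1 -7; -1 6 3; 1 -2 -2]) = -13
  + (-6) · M_13   where M_13 = det([7 -2 -7; -1 2 3; 1 -4 -2]) = 40
  − (5) · M_14   where M_14 = det([7 -2 1; -1 2 6; 1 -4 -2]) = 134
det = (+1)·(5)·(-136) + (-1)·(7)·(-13) + (+1)·(-6)·(40) + (-1)·(5)·(134) = -1499

-1499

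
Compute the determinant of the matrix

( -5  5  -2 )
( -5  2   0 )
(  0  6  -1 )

45

Expand along column 1:
  + (-5) · |2 0; 6 -1| = (-5)·(-2 − 0) = 10
  − (-5) · |5 -2; 6 -1| = −(-5)·(-5 − (-12)) = 35
Sum: (10) + (35) = 45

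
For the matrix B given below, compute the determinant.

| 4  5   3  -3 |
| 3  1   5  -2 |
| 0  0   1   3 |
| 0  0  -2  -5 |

B is block upper-triangular with a 2×2 block and a 2×2 block on the diagonal, so its determinant equals the product of the determinants of the diagonal blocks.
det of the 2×2 block = -11
det of the 2×2 block = 1
det = (-11)·(1) = -11

-11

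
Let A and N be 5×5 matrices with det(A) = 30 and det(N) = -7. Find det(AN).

-210

det(AN) = det(A)·det(N) = (30)·(-7) = -210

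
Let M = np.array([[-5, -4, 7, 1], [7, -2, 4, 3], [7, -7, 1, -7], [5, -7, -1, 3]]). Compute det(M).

Expand along row 1:
  + (-5) · M_11   where M_11 = det([-2 4 3; -7 1 -7; -7 -1 3]) = 330
  − (-4) · M_12   where M_12 = det([7 4 3; 7 1 -7; 5 -1 3]) = -288
  + (7) · M_13   where M_13 = det([7 -2 3; 7 -7 -7; 5 -7 3]) = -420
  − (1) · M_14   where M_14 = det([7 -2 4; 7 -7 1; 5 -7 -1]) = 18
det = (+1)·(-5)·(330) + (-1)·(-4)·(-288) + (+1)·(7)·(-420) + (-1)·(1)·(18) = -5760

-5760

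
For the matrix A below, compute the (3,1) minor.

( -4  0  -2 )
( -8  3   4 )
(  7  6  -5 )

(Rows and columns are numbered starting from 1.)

Delete row 3 and column 1; the remaining 2×2 submatrix is [0 -2; 3 4].
Its determinant is 0·4 − (-2)·3 = 6.

6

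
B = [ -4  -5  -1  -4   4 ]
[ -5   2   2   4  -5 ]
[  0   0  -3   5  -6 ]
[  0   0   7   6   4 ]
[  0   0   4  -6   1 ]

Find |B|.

B is block upper-triangular with a 2×2 block and a 3×3 block on the diagonal, so its determinant equals the product of the determinants of the diagonal blocks.
det of the 2×2 block = -33
det of the 3×3 block = 351
det = (-33)·(351) = -11583

|B| = -11583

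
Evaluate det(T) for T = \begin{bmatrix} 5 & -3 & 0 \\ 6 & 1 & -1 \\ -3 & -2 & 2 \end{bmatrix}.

The determinant is 27.

Expand along row 1:
  + 5 · |1 -1; -2 2| = 5·(2 − 2) = 0
  − (-3) · |6 -1; -3 2| = −(-3)·(12 − 3) = 27
Sum: (0) + (27) = 27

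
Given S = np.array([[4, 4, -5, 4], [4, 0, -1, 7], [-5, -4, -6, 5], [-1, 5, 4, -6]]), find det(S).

Expand along row 2 (it has 1 zero):
  − (4) · M_21   where M_21 = det([4 -5 4; -4 -6 5; 5 4 -6]) = 115
  − (-1) · M_23   where M_23 = det([4 4 4; -5 -4 5; -1 5 -6]) = -260
  + (7) · M_24   where M_24 = det([4 4 -5; -5 -4 -6; -1 5 4]) = 305
det = (-1)·(4)·(115) + (-1)·(-1)·(-260) + (+1)·(7)·(305) = 1415

|S| = 1415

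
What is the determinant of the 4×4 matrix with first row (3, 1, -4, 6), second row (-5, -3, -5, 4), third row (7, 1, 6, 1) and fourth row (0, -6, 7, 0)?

378

Expand along row 4 (it has 2 zeros):
  + (-6) · M_42   where M_42 = det([3 -4 6; -5 -5 4; 7 6 1]) = -189
  − (7) · M_43   where M_43 = det([3 1 6; -5 -3 4; 7 1 1]) = 108
det = (+1)·(-6)·(-189) + (-1)·(7)·(108) = 378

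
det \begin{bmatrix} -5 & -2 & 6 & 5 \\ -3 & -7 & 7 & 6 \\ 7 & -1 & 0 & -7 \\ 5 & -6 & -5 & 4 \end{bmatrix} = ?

Expand along row 3 (it has 1 zero):
  + (7) · M_31   where M_31 = det([-2 6 5; -7 7 6; -6 -5 4]) = 221
  − (-1) · M_32   where M_32 = det([-5 6 5; -3 7 6; 5 -5 4]) = -138
  − (-7) · M_34   where M_34 = det([-5 -2 6; -3 -7 7; 5 -6 -5]) = -107
det = (+1)·(7)·(221) + (-1)·(-1)·(-138) + (-1)·(-7)·(-107) = 660

The determinant is 660.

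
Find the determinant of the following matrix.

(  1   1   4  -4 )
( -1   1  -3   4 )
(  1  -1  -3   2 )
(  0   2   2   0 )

Expand along row 4 (it has 2 zeros):
  + (2) · M_42   where M_42 = det([1 4 -4; -1 -3 4; 1 -3 2]) = 6
  − (2) · M_43   where M_43 = det([1 1 -4; -1 1 4; 1 -1 2]) = 12
det = (+1)·(2)·(6) + (-1)·(2)·(12) = -12

-12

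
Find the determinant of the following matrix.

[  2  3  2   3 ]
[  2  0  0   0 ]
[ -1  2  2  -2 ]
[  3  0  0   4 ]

The determinant is -16.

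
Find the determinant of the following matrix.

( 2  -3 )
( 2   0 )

det = 2·0 − (-3)·2 = 0 − (-6) = 6

6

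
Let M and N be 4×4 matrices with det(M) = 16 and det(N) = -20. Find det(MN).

det(MN) = det(M)·det(N) = (16)·(-20) = -320

-320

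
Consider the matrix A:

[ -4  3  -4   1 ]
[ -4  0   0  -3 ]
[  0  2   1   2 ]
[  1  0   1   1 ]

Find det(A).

Expand along row 2 (it has 2 zeros):
  − (-4) · M_21   where M_21 = det([3 -4 1; 2 1 2; 0 1 1]) = 7
  + (-3) · M_24   where M_24 = det([-4 3 -4; 0 2 1; 1 0 1]) = 3
det = (-1)·(-4)·(7) + (+1)·(-3)·(3) = 19

det(A) = 19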